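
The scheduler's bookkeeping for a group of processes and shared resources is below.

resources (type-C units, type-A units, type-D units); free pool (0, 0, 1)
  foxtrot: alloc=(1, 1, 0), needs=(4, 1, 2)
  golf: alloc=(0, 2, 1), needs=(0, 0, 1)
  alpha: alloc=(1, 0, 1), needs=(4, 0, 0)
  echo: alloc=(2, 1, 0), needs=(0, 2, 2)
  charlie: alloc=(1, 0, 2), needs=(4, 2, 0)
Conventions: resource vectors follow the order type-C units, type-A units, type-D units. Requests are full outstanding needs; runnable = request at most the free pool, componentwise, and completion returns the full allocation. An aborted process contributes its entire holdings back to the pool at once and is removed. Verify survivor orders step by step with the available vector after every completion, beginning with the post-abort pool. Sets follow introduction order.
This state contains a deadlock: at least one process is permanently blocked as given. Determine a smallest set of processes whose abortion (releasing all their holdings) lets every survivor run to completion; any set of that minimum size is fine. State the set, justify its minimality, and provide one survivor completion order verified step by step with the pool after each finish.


Minimum abort set: foxtrot and charlie.
Key observation: the returned (2, 1, 2) from foxtrot and charlie is what brings alpha — unrunnable before, under any order — into play at step 3.
Minimality, checking each single-abort alternative: foxtrot alone leaves alpha blocked (short on type-C units); golf alone leaves foxtrot blocked (short on type-C units); alpha alone leaves foxtrot blocked (short on type-C units); echo alone leaves foxtrot blocked (short on type-C units); charlie alone leaves foxtrot blocked (short on type-C units).
One survivor order: golf, echo, alpha. Verifying each step (post-abort pool first):
  pool = (2, 1, 3)
  golf: need (0, 0, 1) fits (2, 1, 3); releases (0, 2, 1), pool now (2, 3, 4)
  echo: need (0, 2, 2) fits (2, 3, 4); releases (2, 1, 0), pool now (4, 4, 4)
  alpha: need (4, 0, 0) fits (4, 4, 4); releases (1, 0, 1), pool now (5, 4, 5)


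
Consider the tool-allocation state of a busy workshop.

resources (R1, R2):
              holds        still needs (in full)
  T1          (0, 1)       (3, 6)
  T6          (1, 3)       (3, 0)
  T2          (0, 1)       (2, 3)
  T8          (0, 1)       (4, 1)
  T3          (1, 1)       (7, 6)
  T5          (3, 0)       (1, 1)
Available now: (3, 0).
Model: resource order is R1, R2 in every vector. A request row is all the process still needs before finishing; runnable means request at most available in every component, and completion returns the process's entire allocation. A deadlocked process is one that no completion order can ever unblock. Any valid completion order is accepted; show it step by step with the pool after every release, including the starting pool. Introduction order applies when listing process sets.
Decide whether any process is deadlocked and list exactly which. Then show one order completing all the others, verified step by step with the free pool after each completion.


Deadlocked set: T1 and T3.
Key observation: once T6, T8, T2, T5 finish, the pool peaks at (7, 5) — and every remaining process still needs more R2 than that.
The rest can finish in the order T6, T8, T2, T5. Check, step by step:
  pool = (3, 0)
  run T6 (needs (3, 0), free (3, 0)); after release of (1, 3) the pool is (4, 3)
  run T8 (needs (4, 1), free (4, 3)); after release of (0, 1) the pool is (4, 4)
  run T2 (needs (2, 3), free (4, 4)); after release of (0, 1) the pool is (4, 5)
  run T5 (needs (1, 1), free (4, 5)); after release of (3, 0) the pool is (7, 5)
None of the blocked processes ever fits:
  T1 cannot run: need (3, 6) vs free (7, 5) (insufficient R2)
  T3 cannot run: need (7, 6) vs free (7, 5) (insufficient R2)


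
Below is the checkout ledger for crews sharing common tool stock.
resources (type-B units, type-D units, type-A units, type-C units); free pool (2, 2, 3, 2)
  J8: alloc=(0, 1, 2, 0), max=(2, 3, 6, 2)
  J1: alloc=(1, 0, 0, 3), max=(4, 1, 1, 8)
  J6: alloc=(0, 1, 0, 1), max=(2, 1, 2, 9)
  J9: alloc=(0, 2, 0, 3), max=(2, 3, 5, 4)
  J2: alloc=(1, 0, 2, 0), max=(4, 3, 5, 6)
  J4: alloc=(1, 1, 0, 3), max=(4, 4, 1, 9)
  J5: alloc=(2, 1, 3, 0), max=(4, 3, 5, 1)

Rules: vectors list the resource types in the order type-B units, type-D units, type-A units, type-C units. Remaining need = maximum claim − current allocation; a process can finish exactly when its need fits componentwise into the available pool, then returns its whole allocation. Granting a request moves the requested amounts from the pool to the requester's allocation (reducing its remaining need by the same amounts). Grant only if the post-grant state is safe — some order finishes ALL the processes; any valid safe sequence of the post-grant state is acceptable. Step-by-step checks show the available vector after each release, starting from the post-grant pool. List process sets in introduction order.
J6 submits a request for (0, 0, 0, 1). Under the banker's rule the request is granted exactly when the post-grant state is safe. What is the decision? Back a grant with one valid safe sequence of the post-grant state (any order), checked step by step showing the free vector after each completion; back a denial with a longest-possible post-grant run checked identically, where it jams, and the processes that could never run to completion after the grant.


DENY — the pretend-granted state is unsafe.
Key observation: no order helps: past J5, J9, J8, the free pool tops out at (4, 6, 8, 4), below what each blocked process needs in type-C units.
On the post-grant state, J5, J9, J8 is a maximal run — nothing extends it. Check, step by step:
  pool = (2, 2, 3, 1)
  J5 needs (2, 2, 2, 1) <= (2, 2, 3, 1) -> finishes; pool += (2, 1, 3, 0) = (4, 3, 6, 1)
  J9 needs (2, 1, 5, 1) <= (4, 3, 6, 1) -> finishes; pool += (0, 2, 0, 3) = (4, 5, 6, 4)
  J8 needs (2, 2, 4, 2) <= (4, 5, 6, 4) -> finishes; pool += (0, 1, 2, 0) = (4, 6, 8, 4)
  blocked: J1 wants (3, 1, 1, 5), pool (4, 6, 8, 4) — not enough type-C units
  blocked: J6 wants (2, 0, 2, 7), pool (4, 6, 8, 4) — not enough type-C units
  blocked: J2 wants (3, 3, 3, 6), pool (4, 6, 8, 4) — not enough type-C units
  blocked: J4 wants (3, 3, 1, 6), pool (4, 6, 8, 4) — not enough type-C units
Had the request been granted, J1, J6, J2 and J4 could never finish.


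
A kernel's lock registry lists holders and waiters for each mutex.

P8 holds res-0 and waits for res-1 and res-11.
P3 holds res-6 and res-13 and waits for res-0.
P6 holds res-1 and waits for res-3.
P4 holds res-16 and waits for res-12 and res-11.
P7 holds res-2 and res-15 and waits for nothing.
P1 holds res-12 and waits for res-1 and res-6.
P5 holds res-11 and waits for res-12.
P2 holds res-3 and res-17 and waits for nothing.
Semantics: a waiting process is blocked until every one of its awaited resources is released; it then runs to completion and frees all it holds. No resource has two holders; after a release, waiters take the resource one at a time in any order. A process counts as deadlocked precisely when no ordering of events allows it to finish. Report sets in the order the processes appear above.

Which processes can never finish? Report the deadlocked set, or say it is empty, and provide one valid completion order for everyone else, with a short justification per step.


The deadlocked set is P8, P3, P4, P1 and P5.
Key observation: P8 -> P5 -> P1 -> P3 -> P8 is a circular wait — nothing in it can go first; P4 waits into the deadlock from upstream.
One completion order for the rest: P7, P2, P6.
Step-by-step check:
  P7: no waits; runs immediately, freeing res-2 and res-15
  P2: no waits; runs immediately, freeing res-3 and res-17
  run P6 (all its waits — res-3 — are resolved); releases res-1


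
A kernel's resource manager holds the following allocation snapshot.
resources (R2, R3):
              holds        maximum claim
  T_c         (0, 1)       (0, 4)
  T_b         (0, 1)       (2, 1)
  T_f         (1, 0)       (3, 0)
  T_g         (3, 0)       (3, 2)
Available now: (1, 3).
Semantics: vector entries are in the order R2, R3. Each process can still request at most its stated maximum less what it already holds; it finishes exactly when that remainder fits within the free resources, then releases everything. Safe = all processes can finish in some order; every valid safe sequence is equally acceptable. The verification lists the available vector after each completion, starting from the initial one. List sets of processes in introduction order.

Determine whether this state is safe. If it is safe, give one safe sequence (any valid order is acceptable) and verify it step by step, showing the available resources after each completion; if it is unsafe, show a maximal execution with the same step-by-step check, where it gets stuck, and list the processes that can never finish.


The state is SAFE; one workable sequence: T_g, T_f, T_c, T_b.
Key observation: reading the order forward, T_c is the first process whose need (0, 3) meets the free pool (5, 3) exactly on a resource it requests.
Verifying each step:
  pool = (1, 3)
  T_g: need (0, 2) fits (1, 3); releases (3, 0), pool now (4, 3)
  T_f: need (2, 0) fits (4, 3); releases (1, 0), pool now (5, 3)
  T_c: need (0, 3) fits (5, 3); releases (0, 1), pool now (5, 4)
  T_b: need (2, 0) fits (5, 4); releases (0, 1), pool now (5, 5)


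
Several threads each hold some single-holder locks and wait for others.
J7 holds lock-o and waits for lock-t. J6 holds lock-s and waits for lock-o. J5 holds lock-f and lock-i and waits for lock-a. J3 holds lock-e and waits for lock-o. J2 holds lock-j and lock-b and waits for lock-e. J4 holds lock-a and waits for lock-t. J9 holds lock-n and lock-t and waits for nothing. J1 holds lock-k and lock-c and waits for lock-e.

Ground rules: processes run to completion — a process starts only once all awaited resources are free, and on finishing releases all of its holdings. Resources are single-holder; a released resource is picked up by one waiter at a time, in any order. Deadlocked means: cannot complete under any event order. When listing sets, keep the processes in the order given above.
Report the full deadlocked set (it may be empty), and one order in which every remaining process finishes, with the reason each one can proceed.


No process is deadlocked.
Key observation: although several processes wait, no cycle exists — each chain bottoms out at a free runner.
The rest can finish in the order J9, J7, J3, J6, J4, J1, J5, J2.
Check, step by step:
  J9 waits on nothing -> runs at once and releases lock-n and lock-t
  J7 waits on lock-t — all released -> runs and releases lock-o
  J3 waits on lock-o — all released -> runs and releases lock-e
  J6 waits on lock-o — all released -> runs and releases lock-s
  J4 waits on lock-t — all released -> runs and releases lock-a
  J1 waits on lock-e — all released -> runs and releases lock-k and lock-c
  J5 waits on lock-a — all released -> runs and releases lock-f and lock-i
  J2 waits on lock-e — all released -> runs and releases lock-j and lock-b


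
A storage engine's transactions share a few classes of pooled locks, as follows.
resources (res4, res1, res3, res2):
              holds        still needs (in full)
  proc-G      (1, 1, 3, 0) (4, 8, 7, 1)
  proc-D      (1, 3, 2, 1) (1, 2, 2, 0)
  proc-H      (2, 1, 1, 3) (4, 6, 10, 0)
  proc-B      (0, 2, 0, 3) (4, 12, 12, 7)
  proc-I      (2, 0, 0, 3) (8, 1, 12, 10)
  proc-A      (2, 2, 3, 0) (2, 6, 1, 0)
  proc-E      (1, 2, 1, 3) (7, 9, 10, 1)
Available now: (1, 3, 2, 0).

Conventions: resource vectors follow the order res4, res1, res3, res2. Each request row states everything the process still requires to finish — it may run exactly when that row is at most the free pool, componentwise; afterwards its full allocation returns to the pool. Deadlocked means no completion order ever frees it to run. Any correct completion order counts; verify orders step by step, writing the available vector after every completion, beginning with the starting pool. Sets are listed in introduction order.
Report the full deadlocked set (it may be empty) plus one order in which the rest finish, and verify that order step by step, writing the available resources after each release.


No process is deadlocked.
Key observation: starting with proc-D, each completion frees enough for the next — no one is permanently blocked.
One completion order for the rest: proc-D, proc-A, proc-G, proc-H, proc-E, proc-B, proc-I. Step-by-step check:
  pool = (1, 3, 2, 0)
  proc-D: need (1, 2, 2, 0) fits (1, 3, 2, 0); releases (1, 3, 2, 1), pool now (2, 6, 4, 1)
  proc-A: need (2, 6, 1, 0) fits (2, 6, 4, 1); releases (2, 2, 3, 0), pool now (4, 8, 7, 1)
  proc-G: need (4, 8, 7, 1) fits (4, 8, 7, 1); releases (1, 1, 3, 0), pool now (5, 9, 10, 1)
  proc-H: need (4, 6, 10, 0) fits (5, 9, 10, 1); releases (2, 1, 1, 3), pool now (7, 10, 11, 4)
  proc-E: need (7, 9, 10, 1) fits (7, 10, 11, 4); releases (1, 2, 1, 3), pool now (8, 12, 12, 7)
  proc-B: need (4, 12, 12, 7) fits (8, 12, 12, 7); releases (0, 2, 0, 3), pool now (8, 14, 12, 10)
  proc-I: need (8, 1, 12, 10) fits (8, 14, 12, 10); releases (2, 0, 0, 3), pool now (10, 14, 12, 13)


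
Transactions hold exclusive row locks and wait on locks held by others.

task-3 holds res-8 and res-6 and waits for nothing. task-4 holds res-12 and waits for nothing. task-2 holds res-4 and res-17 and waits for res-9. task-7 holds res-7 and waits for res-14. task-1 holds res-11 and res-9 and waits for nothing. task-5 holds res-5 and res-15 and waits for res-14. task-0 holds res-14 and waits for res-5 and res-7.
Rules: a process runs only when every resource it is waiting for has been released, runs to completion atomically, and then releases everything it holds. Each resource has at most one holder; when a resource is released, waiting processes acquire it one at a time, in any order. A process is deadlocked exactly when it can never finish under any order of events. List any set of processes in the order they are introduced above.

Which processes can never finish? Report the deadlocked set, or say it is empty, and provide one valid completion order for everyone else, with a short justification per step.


Deadlocked: task-7, task-5 and task-0.
Key observation: nobody on the ring task-7 -> task-0 -> task-7 can start until another member finishes, which never happens; task-5 is caught in further circular waits.
The rest can finish in the order task-4, task-3, task-1, task-2.
Check, step by step:
  task-4 waits on nothing -> runs at once and releases res-12
  task-3 waits on nothing -> runs at once and releases res-8 and res-6
  task-1 waits on nothing -> runs at once and releases res-11 and res-9
  task-2 waits on res-9 — all released -> runs and releases res-4 and res-17


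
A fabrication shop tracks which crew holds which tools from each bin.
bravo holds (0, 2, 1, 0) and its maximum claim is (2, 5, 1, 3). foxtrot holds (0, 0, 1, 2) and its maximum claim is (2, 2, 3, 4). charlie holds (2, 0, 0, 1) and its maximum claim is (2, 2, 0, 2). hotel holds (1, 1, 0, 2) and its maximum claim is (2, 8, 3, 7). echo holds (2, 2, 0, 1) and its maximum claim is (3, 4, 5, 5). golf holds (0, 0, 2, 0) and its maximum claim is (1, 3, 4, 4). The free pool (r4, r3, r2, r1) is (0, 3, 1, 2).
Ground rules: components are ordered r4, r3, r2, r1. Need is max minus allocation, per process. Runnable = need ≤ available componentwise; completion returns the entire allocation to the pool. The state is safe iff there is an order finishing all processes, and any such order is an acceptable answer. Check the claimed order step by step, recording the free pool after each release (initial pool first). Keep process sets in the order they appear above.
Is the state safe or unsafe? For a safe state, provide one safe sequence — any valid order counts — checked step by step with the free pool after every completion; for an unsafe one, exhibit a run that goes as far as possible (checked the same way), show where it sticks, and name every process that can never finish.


SAFE. One safe sequence: charlie, bravo, foxtrot, golf, echo, hotel.
Key observation: bravo marks the first exact bind of the order: its need (2, 3, 0, 3) fits the free (2, 3, 1, 3) with zero slack on a requested resource.
Check, step by step:
  pool = (0, 3, 1, 2)
  charlie: need (0, 2, 0, 1) fits (0, 3, 1, 2); releases (2, 0, 0, 1), pool now (2, 3, 1, 3)
  bravo: need (2, 3, 0, 3) fits (2, 3, 1, 3); releases (0, 2, 1, 0), pool now (2, 5, 2, 3)
  foxtrot: need (2, 2, 2, 2) fits (2, 5, 2, 3); releases (0, 0, 1, 2), pool now (2, 5, 3, 5)
  golf: need (1, 3, 2, 4) fits (2, 5, 3, 5); releases (0, 0, 2, 0), pool now (2, 5, 5, 5)
  echo: need (1, 2, 5, 4) fits (2, 5, 5, 5); releases (2, 2, 0, 1), pool now (4, 7, 5, 6)
  hotel: need (1, 7, 3, 5) fits (4, 7, 5, 6); releases (1, 1, 0, 2), pool now (5, 8, 5, 8)


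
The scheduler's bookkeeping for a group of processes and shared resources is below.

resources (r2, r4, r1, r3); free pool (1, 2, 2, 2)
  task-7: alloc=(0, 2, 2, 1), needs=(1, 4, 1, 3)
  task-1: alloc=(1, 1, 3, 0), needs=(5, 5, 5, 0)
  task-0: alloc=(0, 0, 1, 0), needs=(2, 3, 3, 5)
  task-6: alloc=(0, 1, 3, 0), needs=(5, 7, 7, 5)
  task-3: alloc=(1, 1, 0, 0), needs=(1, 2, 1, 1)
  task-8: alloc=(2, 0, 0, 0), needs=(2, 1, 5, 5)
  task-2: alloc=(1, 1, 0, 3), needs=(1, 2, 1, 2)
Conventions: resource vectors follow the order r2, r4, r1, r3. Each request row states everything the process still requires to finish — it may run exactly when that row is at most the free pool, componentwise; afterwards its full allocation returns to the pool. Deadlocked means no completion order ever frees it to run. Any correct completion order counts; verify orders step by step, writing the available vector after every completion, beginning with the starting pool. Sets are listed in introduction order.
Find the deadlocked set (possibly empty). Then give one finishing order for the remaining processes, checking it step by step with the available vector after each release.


No process is deadlocked.
Key observation: task-3 fits the free pool immediately, and its release cascades until everyone finishes.
One completion order for the rest: task-3, task-2, task-7, task-0, task-8, task-1, task-6. Check, step by step:
  pool = (1, 2, 2, 2)
  task-3: need (1, 2, 1, 1) fits (1, 2, 2, 2); releases (1, 1, 0, 0), pool now (2, 3, 2, 2)
  task-2: need (1, 2, 1, 2) fits (2, 3, 2, 2); releases (1, 1, 0, 3), pool now (3, 4, 2, 5)
  task-7: need (1, 4, 1, 3) fits (3, 4, 2, 5); releases (0, 2, 2, 1), pool now (3, 6, 4, 6)
  task-0: need (2, 3, 3, 5) fits (3, 6, 4, 6); releases (0, 0, 1, 0), pool now (3, 6, 5, 6)
  task-8: need (2, 1, 5, 5) fits (3, 6, 5, 6); releases (2, 0, 0, 0), pool now (5, 6, 5, 6)
  task-1: need (5, 5, 5, 0) fits (5, 6, 5, 6); releases (1, 1, 3, 0), pool now (6, 7, 8, 6)
  task-6: need (5, 7, 7, 5) fits (6, 7, 8, 6); releases (0, 1, 3, 0), pool now (6, 8, 11, 6)


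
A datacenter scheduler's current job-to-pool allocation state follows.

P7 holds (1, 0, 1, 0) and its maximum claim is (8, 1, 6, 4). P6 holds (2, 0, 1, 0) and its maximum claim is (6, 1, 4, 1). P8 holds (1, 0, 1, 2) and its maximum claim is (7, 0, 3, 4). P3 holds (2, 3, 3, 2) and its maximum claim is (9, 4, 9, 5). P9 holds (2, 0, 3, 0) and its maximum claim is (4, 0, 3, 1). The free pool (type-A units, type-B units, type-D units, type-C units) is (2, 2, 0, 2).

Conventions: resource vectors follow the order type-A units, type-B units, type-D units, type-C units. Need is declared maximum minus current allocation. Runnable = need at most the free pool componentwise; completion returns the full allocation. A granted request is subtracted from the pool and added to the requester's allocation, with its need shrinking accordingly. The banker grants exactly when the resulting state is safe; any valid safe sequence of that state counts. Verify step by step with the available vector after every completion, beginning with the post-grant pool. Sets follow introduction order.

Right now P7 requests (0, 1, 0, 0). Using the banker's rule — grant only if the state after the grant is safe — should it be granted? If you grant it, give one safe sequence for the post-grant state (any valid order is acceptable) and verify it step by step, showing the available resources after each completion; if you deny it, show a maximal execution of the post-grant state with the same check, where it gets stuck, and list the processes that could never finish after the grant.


GRANT: granting preserves safety; a valid post-grant sequence is P9, P6, P8, P7, P3.
Key observation: with (2, 1, 0, 2) left after the transfer, P9 can run at once — the state stays safe.
Step-by-step check of the post-grant state:
  pool = (2, 1, 0, 2)
  P9 needs (2, 0, 0, 1) <= (2, 1, 0, 2) -> finishes; pool += (2, 0, 3, 0) = (4, 1, 3, 2)
  P6 needs (4, 1, 3, 1) <= (4, 1, 3, 2) -> finishes; pool += (2, 0, 1, 0) = (6, 1, 4, 2)
  P8 needs (6, 0, 2, 2) <= (6, 1, 4, 2) -> finishes; pool += (1, 0, 1, 2) = (7, 1, 5, 4)
  P7 needs (7, 0, 5, 4) <= (7, 1, 5, 4) -> finishes; pool += (1, 1, 1, 0) = (8, 2, 6, 4)
  P3 needs (7, 1, 6, 3) <= (8, 2, 6, 4) -> finishes; pool += (2, 3, 3, 2) = (10, 5, 9, 6)


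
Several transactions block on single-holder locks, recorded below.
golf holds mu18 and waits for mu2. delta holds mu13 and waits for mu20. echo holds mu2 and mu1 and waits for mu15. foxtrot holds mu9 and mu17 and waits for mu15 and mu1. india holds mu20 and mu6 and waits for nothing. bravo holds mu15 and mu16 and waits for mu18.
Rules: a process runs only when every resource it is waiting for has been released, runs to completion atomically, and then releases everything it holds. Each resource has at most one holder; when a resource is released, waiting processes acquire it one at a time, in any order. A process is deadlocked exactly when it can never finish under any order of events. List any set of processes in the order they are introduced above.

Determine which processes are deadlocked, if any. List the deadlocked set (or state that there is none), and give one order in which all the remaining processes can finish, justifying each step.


Deadlocked set: golf, echo, foxtrot and bravo.
Key observation: the cycle golf -> echo -> bravo -> golf can never break — each member waits on the next; foxtrot waits into the deadlock from upstream.
The rest can finish in the order india, delta.
Check, step by step:
  india: no waits; runs immediately, freeing mu20 and mu6
  delta: everything it awaited (mu20) is free; runs, freeing mu13


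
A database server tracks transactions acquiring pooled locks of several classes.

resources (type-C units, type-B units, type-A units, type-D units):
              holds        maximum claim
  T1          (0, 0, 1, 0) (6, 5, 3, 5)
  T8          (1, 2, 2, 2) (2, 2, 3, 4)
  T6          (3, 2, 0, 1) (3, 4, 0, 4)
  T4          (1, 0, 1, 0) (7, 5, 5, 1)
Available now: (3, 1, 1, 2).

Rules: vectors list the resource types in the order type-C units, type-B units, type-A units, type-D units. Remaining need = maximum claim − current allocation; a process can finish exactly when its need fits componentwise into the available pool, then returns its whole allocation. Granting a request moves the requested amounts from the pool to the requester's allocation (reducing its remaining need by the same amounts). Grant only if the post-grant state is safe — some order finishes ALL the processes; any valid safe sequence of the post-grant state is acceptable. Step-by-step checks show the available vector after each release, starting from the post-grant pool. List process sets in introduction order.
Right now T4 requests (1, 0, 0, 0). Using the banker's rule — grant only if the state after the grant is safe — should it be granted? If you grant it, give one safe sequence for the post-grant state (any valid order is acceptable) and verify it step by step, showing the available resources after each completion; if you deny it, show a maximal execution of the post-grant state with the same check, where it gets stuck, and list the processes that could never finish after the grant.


GRANT: granting preserves safety; a valid post-grant sequence is T8, T6, T1, T4.
Key observation: (2, 1, 1, 2) free after granting still covers T8 first, and each release covers the next.
Check on the post-grant state, step by step:
  pool = (2, 1, 1, 2)
  run T8 (needs (1, 0, 1, 2), free (2, 1, 1, 2)); after release of (1, 2, 2, 2) the pool is (3, 3, 3, 4)
  run T6 (needs (0, 2, 0, 3), free (3, 3, 3, 4)); after release of (3, 2, 0, 1) the pool is (6, 5, 3, 5)
  run T1 (needs (6, 5, 2, 5), free (6, 5, 3, 5)); after release of (0, 0, 1, 0) the pool is (6, 5, 4, 5)
  run T4 (needs (5, 5, 4, 1), free (6, 5, 4, 5)); after release of (2, 0, 1, 0) the pool is (8, 5, 5, 5)


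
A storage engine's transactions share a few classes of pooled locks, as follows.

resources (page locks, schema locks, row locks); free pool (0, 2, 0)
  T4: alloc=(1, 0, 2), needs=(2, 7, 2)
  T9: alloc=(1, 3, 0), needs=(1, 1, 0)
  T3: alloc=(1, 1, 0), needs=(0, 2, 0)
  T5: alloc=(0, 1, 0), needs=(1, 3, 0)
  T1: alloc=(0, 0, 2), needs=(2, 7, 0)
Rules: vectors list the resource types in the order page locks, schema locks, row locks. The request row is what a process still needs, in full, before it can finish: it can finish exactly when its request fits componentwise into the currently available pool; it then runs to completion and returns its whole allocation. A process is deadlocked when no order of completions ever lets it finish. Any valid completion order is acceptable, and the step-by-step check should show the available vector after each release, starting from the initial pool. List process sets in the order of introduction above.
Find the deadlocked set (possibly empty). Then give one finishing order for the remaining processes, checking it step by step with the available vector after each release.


The deadlocked set is empty.
Key observation: no deadlock: T3 fits now, and the freed resources carry the rest through.
A valid finishing order for the others: T3, T9, T5, T1, T4. Step-by-step check:
  pool = (0, 2, 0)
  T3 needs (0, 2, 0) <= (0, 2, 0) -> finishes; pool += (1, 1, 0) = (1, 3, 0)
  T9 needs (1, 1, 0) <= (1, 3, 0) -> finishes; pool += (1, 3, 0) = (2, 6, 0)
  T5 needs (1, 3, 0) <= (2, 6, 0) -> finishes; pool += (0, 1, 0) = (2, 7, 0)
  T1 needs (2, 7, 0) <= (2, 7, 0) -> finishes; pool += (0, 0, 2) = (2, 7, 2)
  T4 needs (2, 7, 2) <= (2, 7, 2) -> finishes; pool += (1, 0, 2) = (3, 7, 4)


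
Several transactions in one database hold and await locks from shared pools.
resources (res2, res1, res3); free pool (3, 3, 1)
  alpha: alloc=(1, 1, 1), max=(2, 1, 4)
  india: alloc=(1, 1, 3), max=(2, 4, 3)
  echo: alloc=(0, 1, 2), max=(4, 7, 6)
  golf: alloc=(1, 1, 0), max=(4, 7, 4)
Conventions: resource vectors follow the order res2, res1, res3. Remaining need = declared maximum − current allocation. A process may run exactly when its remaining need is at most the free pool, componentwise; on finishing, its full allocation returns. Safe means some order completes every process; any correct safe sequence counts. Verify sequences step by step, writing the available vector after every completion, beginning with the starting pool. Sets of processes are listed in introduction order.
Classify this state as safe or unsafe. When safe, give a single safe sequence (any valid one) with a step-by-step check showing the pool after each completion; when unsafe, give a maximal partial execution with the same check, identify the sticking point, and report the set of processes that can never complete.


The state is UNSAFE.
Key observation: the wall is res1: completing india, alpha brings the pool only to (5, 5, 5), and all the rest need more.
A maximal execution: india, alpha — then nothing else fits. Step-by-step check:
  pool = (3, 3, 1)
  india needs (1, 3, 0) <= (3, 3, 1) -> finishes; pool += (1, 1, 3) = (4, 4, 4)
  alpha needs (1, 0, 3) <= (4, 4, 4) -> finishes; pool += (1, 1, 1) = (5, 5, 5)
  blocked: echo wants (4, 6, 4), pool (5, 5, 5) — not enough res1
  blocked: golf wants (3, 6, 4), pool (5, 5, 5) — not enough res1
Never able to finish: echo and golf.


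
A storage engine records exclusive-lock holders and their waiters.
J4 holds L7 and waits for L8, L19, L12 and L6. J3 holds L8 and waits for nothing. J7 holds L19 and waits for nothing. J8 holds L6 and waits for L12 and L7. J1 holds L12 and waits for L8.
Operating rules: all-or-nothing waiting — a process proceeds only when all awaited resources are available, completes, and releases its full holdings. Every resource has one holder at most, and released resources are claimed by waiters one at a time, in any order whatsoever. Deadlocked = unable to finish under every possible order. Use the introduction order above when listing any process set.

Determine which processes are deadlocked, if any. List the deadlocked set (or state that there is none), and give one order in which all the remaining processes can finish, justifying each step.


Deadlocked set: J4 and J8.
Key observation: nobody on the ring J4 -> J8 -> J4 can start until another member finishes, which never happens; no other process is dragged down with it.
A valid finishing order for the others: J3, J1, J7.
Walking it through:
  J3 waits on nothing -> runs at once and releases L8
  J1: everything it awaited (L8) is free; runs, freeing L12
  J7 waits on nothing -> runs at once and releases L19


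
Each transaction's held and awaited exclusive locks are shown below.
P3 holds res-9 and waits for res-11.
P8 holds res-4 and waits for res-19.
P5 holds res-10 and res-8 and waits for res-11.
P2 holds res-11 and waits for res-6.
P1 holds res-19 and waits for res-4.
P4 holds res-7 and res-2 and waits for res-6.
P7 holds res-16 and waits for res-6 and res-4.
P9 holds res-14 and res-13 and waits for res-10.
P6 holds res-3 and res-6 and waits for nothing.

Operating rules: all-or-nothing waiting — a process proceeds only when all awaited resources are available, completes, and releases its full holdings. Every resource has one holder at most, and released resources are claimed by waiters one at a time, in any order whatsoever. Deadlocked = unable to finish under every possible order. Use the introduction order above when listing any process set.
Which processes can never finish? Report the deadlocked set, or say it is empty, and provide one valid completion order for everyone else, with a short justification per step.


The deadlocked set is P8, P1 and P7.
Key observation: P8 -> P1 -> P8 is a circular wait — nothing in it can go first; P7 waits into the deadlock from upstream.
A valid finishing order for the others: P6, P2, P5, P3, P9, P4.
Walking it through:
  P6: no waits; runs immediately, freeing res-3 and res-6
  run P2 (all its waits — res-6 — are resolved); releases res-11
  run P5 (all its waits — res-11 — are resolved); releases res-10 and res-8
  run P3 (all its waits — res-11 — are resolved); releases res-9
  run P9 (all its waits — res-10 — are resolved); releases res-14 and res-13
  run P4 (all its waits — res-6 — are resolved); releases res-7 and res-2


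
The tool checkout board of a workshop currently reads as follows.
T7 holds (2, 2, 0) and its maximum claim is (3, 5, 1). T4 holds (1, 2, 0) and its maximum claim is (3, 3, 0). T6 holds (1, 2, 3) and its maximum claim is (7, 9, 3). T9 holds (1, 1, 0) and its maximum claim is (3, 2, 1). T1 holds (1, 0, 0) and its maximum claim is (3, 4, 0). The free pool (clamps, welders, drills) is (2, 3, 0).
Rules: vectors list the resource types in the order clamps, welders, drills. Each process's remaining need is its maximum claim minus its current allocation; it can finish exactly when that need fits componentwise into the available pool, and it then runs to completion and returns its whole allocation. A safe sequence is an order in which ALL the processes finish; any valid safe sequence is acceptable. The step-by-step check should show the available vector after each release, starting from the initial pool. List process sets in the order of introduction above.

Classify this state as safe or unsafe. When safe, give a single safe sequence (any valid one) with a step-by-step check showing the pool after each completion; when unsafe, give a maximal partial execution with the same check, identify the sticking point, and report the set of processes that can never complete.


UNSAFE — no complete ordering exists.
Key observation: after T4, T1 the pool peaks at (4, 5, 0), and each blocked process is short somewhere: T7 on drills; T6 on clamps, welders; T9 on drills.
The run T4, T1 cannot be extended any further. Walking it through:
  pool = (2, 3, 0)
  T4: need (2, 1, 0) fits (2, 3, 0); releases (1, 2, 0), pool now (3, 5, 0)
  T1: need (2, 4, 0) fits (3, 5, 0); releases (1, 0, 0), pool now (4, 5, 0)
  T7 cannot run: need (1, 3, 1) vs free (4, 5, 0) (insufficient drills)
  T6 cannot run: need (6, 7, 0) vs free (4, 5, 0) (insufficient clamps and welders)
  T9 cannot run: need (2, 1, 1) vs free (4, 5, 0) (insufficient drills)
Processes that can never finish: T7, T6 and T9.


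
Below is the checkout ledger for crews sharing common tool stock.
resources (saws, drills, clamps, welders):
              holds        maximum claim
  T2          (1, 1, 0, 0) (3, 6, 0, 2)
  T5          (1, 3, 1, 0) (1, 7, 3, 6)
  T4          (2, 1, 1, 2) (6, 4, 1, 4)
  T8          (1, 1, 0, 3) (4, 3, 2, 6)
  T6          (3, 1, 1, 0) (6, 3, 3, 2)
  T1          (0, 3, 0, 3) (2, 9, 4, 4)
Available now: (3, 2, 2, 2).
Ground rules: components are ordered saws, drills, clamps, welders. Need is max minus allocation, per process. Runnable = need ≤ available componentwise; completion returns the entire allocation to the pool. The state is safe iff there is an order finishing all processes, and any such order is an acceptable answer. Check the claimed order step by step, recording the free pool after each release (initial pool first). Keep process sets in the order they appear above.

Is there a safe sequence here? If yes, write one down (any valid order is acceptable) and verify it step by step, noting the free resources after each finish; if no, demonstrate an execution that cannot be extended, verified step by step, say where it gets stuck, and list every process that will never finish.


SAFE. One safe sequence: T6, T4, T8, T2, T5, T1.
Key observation: the order's first zero-slack moment is T6 ((3, 2, 2, 2) needed, (3, 2, 2, 2) free — a requested resource with nothing to spare).
Verifying each step:
  pool = (3, 2, 2, 2)
  T6: need (3, 2, 2, 2) fits (3, 2, 2, 2); releases (3, 1, 1, 0), pool now (6, 3, 3, 2)
  T4: need (4, 3, 0, 2) fits (6, 3, 3, 2); releases (2, 1, 1, 2), pool now (8, 4, 4, 4)
  T8: need (3, 2, 2, 3) fits (8, 4, 4, 4); releases (1, 1, 0, 3), pool now (9, 5, 4, 7)
  T2: need (2, 5, 0, 2) fits (9, 5, 4, 7); releases (1, 1, 0, 0), pool now (10, 6, 4, 7)
  T5: need (0, 4, 2, 6) fits (10, 6, 4, 7); releases (1, 3, 1, 0), pool now (11, 9, 5, 7)
  T1: need (2, 6, 4, 1) fits (11, 9, 5, 7); releases (0, 3, 0, 3), pool now (11, 12, 5, 10)


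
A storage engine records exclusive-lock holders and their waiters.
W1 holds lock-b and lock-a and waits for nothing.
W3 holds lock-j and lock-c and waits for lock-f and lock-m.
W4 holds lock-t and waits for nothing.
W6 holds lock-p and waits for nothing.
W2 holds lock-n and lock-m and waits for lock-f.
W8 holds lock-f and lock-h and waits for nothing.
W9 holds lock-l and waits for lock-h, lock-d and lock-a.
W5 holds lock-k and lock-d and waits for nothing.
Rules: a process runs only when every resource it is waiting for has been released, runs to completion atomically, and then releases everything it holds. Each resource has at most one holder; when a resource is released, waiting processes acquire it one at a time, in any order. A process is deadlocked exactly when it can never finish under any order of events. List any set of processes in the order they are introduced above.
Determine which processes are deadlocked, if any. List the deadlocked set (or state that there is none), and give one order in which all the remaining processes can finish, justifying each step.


Nothing here is deadlocked.
Key observation: the wait relation is loop-free; peeling off processes with no waits unwinds the whole state.
A valid finishing order for the others: W1, W8, W5, W9, W4, W2, W6, W3.
Check, step by step:
  W1: no waits; runs immediately, freeing lock-b and lock-a
  W8: no waits; runs immediately, freeing lock-f and lock-h
  W5: no waits; runs immediately, freeing lock-k and lock-d
  run W9 (all its waits — lock-h, lock-d and lock-a — are resolved); releases lock-l
  W4: no waits; runs immediately, freeing lock-t
  run W2 (all its waits — lock-f — are resolved); releases lock-n and lock-m
  W6: no waits; runs immediately, freeing lock-p
  run W3 (all its waits — lock-f and lock-m — are resolved); releases lock-j and lock-c


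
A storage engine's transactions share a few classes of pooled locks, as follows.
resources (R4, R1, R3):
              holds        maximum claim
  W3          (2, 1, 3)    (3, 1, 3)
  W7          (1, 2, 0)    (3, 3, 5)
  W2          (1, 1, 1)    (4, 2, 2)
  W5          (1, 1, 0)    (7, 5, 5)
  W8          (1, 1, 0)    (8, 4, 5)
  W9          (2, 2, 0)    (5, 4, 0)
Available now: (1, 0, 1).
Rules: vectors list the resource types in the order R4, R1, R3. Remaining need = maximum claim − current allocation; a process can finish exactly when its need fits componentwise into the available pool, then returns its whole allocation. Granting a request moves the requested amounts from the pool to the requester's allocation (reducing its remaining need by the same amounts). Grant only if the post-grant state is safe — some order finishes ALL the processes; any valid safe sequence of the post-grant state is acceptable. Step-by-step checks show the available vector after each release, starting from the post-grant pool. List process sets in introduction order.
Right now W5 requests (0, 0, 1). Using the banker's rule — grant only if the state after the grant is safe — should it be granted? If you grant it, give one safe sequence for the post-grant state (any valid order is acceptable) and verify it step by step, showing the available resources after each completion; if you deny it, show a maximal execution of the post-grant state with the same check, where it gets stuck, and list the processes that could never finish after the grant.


GRANT — the state after the grant stays safe, e.g. via W3, W2, W9, W5, W8, W7.
Key observation: even at the reduced pool (1, 0, 0), W3 fits immediately, so safety survives the grant.
Step-by-step check of the post-grant state:
  pool = (1, 0, 0)
  run W3 (needs (1, 0, 0), free (1, 0, 0)); after release of (2, 1, 3) the pool is (3, 1, 3)
  run W2 (needs (3, 1, 1), free (3, 1, 3)); after release of (1, 1, 1) the pool is (4, 2, 4)
  run W9 (needs (3, 2, 0), free (4, 2, 4)); after release of (2, 2, 0) the pool is (6, 4, 4)
  run W5 (needs (6, 4, 4), free (6, 4, 4)); after release of (1, 1, 1) the pool is (7, 5, 5)
  run W8 (needs (7, 3, 5), free (7, 5, 5)); after release of (1, 1, 0) the pool is (8, 6, 5)
  run W7 (needs (2, 1, 5), free (8, 6, 5)); after release of (1, 2, 0) the pool is (9, 8, 5)


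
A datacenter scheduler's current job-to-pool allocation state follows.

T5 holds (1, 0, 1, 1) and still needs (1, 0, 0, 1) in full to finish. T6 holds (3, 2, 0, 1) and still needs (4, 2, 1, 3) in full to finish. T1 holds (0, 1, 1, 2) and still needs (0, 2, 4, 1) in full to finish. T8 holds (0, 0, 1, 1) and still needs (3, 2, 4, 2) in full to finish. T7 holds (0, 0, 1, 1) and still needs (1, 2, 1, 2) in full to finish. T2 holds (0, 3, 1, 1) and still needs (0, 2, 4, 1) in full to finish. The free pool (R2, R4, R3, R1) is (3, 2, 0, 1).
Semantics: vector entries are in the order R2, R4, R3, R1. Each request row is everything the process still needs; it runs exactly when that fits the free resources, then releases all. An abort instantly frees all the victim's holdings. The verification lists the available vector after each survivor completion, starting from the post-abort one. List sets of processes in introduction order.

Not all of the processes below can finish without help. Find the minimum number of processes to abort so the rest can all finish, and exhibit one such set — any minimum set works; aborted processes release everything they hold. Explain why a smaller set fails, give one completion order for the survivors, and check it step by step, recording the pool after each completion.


Abort T1 and T8.
Key observation: the deadlocked T2 becomes finishable only because T1 and T8 released (0, 1, 2, 3); it completes at step 3 below.
Why nothing smaller works — every single abort fails: T5 alone leaves T1 blocked (short on R3); T6 alone leaves T1 blocked (short on R3); T1 alone leaves T8 blocked (short on R3); T8 alone leaves T1 blocked (short on R3); T7 alone leaves T1 blocked (short on R3); T2 alone leaves T1 blocked (short on R3).
The survivors complete as T7, T5, T2, T6. Walking it through (starting from the post-abort pool):
  pool = (3, 3, 2, 4)
  run T7 (needs (1, 2, 1, 2), free (3, 3, 2, 4)); after release of (0, 0, 1, 1) the pool is (3, 3, 3, 5)
  run T5 (needs (1, 0, 0, 1), free (3, 3, 3, 5)); after release of (1, 0, 1, 1) the pool is (4, 3, 4, 6)
  run T2 (needs (0, 2, 4, 1), free (4, 3, 4, 6)); after release of (0, 3, 1, 1) the pool is (4, 6, 5, 7)
  run T6 (needs (4, 2, 1, 3), free (4, 6, 5, 7)); after release of (3, 2, 0, 1) the pool is (7, 8, 5, 8)
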